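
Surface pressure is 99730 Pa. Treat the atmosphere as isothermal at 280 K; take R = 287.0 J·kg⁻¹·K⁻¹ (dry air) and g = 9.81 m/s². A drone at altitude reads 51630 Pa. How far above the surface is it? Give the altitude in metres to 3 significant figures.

z ≈ 5390 m

Scale height: H = RT/g = 287.0 × 280 / 9.81 = 8191.6 m.
Invert the barometric formula: z = H ln(P₀/P).
P₀/P = 99730/51630 = 1.9316; ln(1.9316) = 0.65835.
z = 8191.6 × 0.65835 = 5392.9 m.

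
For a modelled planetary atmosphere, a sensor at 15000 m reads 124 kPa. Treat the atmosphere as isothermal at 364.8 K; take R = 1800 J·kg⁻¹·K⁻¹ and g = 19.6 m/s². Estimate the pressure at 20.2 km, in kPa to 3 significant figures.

Scale height: H = RT/g = 1800 × 364.8 / 19.6 = 33502 m.
Between two levels, P₂ = P₁ exp(−Δz/H) with Δz = z₂ − z₁.
Δz = 20200 − 15000 = 5200.0 m; Δz/H = 5200.0/33502 = 0.15521.
P₂ = 124 × exp(−0.15521) = 124 × 0.85624 = 106.17 kPa.

P ≈ 106 kPa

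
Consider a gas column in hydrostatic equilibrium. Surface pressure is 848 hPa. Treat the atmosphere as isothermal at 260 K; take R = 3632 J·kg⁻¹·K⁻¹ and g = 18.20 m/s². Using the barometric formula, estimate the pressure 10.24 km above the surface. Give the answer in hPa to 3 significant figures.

P ≈ 696 hPa

Scale height: H = RT/g = 3632 × 260 / 18.20 = 51886 m.
Barometric formula: P = P₀ exp(−z/H).
z/H = 10240/51886 = 0.19736; exp(−0.19736) = 0.82090.
P = 848 × 0.82090 = 696.12 hPa.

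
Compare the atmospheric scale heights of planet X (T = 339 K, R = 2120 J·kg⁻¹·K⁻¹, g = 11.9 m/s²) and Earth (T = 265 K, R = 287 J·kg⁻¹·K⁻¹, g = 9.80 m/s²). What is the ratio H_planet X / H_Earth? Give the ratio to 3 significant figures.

H_planet X/H_Earth ≈ 7.78

H = RT/g for each body.
H_planet X = 2120 × 339 / 11.9 = 60393 m.
H_Earth = 287 × 265 / 9.80 = 7760.7 m.
H_planet X/H_Earth = 60393/7760.7 = 7.7819.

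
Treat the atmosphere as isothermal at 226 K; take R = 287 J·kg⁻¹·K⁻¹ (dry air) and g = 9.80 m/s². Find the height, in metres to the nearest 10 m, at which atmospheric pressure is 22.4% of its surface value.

Scale height: H = RT/g = 287 × 226 / 9.80 = 6618.6 m.
Set P/P₀ = exp(−z/H) = 0.224, so z = −H ln(0.224).
−ln(0.224) = 1.4961; z = 6618.6 × 1.4961 = 9902.1 m.

z ≈ 9900 m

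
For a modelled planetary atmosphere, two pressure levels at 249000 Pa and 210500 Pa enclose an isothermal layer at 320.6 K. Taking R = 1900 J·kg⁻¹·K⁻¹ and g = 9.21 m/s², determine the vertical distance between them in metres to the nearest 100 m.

Hypsometric equation: Δz = (R T̄/g) ln(P₁/P₂).
R T̄/g = 1900 × 320.6 / 9.21 = 66139 m.
ln(249000/210500) = ln(1.1829) = 0.16797.
Δz = 66139 × 0.16797 = 11109 m.

Δz ≈ 11100 m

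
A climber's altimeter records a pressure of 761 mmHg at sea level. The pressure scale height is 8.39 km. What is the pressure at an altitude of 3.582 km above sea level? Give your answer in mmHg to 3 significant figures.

Barometric formula: P = P₀ exp(−z/H).
z/H = 3582.0/8390.0 = 0.42694; exp(−0.42694) = 0.65250.
P = 761 × 0.65250 = 496.55 mmHg.

P ≈ 497 mmHg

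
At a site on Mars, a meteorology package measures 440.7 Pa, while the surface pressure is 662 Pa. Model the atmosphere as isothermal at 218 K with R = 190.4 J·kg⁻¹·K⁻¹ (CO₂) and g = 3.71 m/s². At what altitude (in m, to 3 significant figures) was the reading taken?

z ≈ 4550 m

Scale height: H = RT/g = 190.4 × 218 / 3.71 = 11188 m.
Invert the barometric formula: z = H ln(P₀/P).
P₀/P = 662/440.7 = 1.5022; ln(1.5022) = 0.40693.
z = 11188 × 0.40693 = 4552.7 m.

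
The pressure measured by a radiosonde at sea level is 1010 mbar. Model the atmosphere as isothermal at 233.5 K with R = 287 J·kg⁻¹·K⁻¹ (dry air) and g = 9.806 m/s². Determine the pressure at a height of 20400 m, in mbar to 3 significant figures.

Scale height: H = RT/g = 287 × 233.5 / 9.806 = 6834.0 m.
Barometric formula: P = P₀ exp(−z/H).
z/H = 20400/6834.0 = 2.9851; exp(−2.9851) = 0.050534.
P = 1010 × 0.050534 = 51.039 mbar.

P ≈ 51.0 mbar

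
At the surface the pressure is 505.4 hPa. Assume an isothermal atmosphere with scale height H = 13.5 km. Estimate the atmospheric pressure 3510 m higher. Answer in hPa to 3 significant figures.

Barometric formula: P = P₀ exp(−z/H).
z/H = 3510.0/13500 = 0.26000; exp(−0.26000) = 0.77105.
P = 505.4 × 0.77105 = 389.69 hPa.

P ≈ 390 hPa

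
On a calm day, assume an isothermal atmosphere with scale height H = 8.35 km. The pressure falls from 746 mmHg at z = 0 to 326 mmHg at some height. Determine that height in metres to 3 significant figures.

Invert the barometric formula: z = H ln(P₀/P).
P₀/P = 746/326 = 2.2883; ln(2.2883) = 0.82781.
z = 8350.0 × 0.82781 = 6912.2 m.

z ≈ 6910 m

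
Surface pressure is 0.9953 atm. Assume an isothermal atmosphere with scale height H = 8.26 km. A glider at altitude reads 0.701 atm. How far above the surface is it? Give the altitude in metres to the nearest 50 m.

z ≈ 2900 m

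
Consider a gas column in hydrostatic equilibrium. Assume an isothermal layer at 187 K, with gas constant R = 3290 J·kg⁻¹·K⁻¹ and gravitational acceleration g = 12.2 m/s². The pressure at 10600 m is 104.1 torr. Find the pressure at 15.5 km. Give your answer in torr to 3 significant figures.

Scale height: H = RT/g = 3290 × 187 / 12.2 = 50429 m.
Between two levels, P₂ = P₁ exp(−Δz/H) with Δz = z₂ − z₁.
Δz = 15500 − 10600 = 4900.0 m; Δz/H = 4900.0/50429 = 0.097166.
P₂ = 104.1 × exp(−0.097166) = 104.1 × 0.90741 = 94.461 torr.

P ≈ 94.5 torr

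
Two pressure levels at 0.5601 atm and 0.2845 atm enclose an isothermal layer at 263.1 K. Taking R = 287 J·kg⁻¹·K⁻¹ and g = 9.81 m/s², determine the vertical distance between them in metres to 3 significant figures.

Hypsometric equation: Δz = (R T̄/g) ln(P₁/P₂).
R T̄/g = 287 × 263.1 / 9.81 = 7697.2 m.
ln(0.5601/0.2845) = ln(1.9687) = 0.67737.
Δz = 7697.2 × 0.67737 = 5213.9 m.

Δz ≈ 5210 m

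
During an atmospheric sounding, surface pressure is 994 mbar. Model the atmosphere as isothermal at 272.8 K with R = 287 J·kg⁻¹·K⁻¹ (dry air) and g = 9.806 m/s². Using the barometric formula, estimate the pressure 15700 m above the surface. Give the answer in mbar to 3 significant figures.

P ≈ 139 mbar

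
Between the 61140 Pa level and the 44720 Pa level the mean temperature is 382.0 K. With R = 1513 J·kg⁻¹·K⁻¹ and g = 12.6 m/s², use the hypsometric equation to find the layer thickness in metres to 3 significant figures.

Hypsometric equation: Δz = (R T̄/g) ln(P₁/P₂).
R T̄/g = 1513 × 382.0 / 12.6 = 45870 m.
ln(61140/44720) = ln(1.3672) = 0.31276.
Δz = 45870 × 0.31276 = 14346 m.

Δz ≈ 14300 m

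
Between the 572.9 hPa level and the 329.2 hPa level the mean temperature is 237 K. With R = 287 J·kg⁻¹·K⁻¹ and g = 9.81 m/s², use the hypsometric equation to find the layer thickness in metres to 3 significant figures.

Δz ≈ 3840 m

Hypsometric equation: Δz = (R T̄/g) ln(P₁/P₂).
R T̄/g = 287 × 237 / 9.81 = 6933.6 m.
ln(572.9/329.2) = ln(1.7403) = 0.55406.
Δz = 6933.6 × 0.55406 = 3841.6 m.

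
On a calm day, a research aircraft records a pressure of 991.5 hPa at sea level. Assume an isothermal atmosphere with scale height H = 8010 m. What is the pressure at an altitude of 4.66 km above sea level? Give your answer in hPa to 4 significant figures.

P ≈ 554.2 hPa

Barometric formula: P = P₀ exp(−z/H).
z/H = 4660.0/8010.0 = 0.58177; exp(−0.58177) = 0.55891.
P = 991.5 × 0.55891 = 554.16 hPa.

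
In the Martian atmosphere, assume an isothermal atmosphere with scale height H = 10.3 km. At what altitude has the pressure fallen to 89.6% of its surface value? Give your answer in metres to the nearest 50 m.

Set P/P₀ = exp(−z/H) = 0.896, so z = −H ln(0.896).
−ln(0.896) = 0.10981; z = 10300 × 0.10981 = 1131.0 m.

z ≈ 1150 m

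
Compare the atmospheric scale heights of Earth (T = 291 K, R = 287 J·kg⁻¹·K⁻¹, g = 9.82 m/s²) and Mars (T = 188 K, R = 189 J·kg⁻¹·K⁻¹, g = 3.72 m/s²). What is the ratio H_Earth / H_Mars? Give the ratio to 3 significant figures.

H_Earth/H_Mars ≈ 0.890

H = RT/g for each body.
H_Earth = 287 × 291 / 9.82 = 8504.8 m.
H_Mars = 189 × 188 / 3.72 = 9551.6 m.
H_Earth/H_Mars = 8504.8/9551.6 = 0.89041.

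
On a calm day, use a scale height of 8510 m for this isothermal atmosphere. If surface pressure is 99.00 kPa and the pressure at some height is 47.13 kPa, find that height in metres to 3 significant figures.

z ≈ 6320 m

Invert the barometric formula: z = H ln(P₀/P).
P₀/P = 99.00/47.13 = 2.1006; ln(2.1006) = 0.74222.
z = 8510.0 × 0.74222 = 6316.3 m.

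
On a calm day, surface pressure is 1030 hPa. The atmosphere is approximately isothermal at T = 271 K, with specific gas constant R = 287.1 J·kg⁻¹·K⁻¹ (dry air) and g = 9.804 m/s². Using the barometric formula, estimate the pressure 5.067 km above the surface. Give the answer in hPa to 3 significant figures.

Scale height: H = RT/g = 287.1 × 271 / 9.804 = 7936.0 m.
Barometric formula: P = P₀ exp(−z/H).
z/H = 5067.0/7936.0 = 0.63848; exp(−0.63848) = 0.52809.
P = 1030 × 0.52809 = 543.93 hPa.

P ≈ 544 hPa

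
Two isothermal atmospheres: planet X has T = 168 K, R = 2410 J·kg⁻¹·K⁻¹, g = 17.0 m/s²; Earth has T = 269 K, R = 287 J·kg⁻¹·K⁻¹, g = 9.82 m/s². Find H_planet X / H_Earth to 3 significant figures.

H = RT/g for each body.
H_planet X = 2410 × 168 / 17.0 = 23816 m.
H_Earth = 287 × 269 / 9.82 = 7861.8 m.
H_planet X/H_Earth = 23816/7861.8 = 3.0293.

H_planet X/H_Earth ≈ 3.03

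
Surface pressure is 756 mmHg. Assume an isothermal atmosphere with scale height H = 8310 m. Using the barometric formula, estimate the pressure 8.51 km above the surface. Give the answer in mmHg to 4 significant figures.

P ≈ 271.5 mmHg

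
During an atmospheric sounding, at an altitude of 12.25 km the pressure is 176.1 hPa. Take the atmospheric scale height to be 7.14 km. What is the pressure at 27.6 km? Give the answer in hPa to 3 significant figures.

P ≈ 20.5 hPa

Between two levels, P₂ = P₁ exp(−Δz/H) with Δz = z₂ − z₁.
Δz = 27600 − 12250 = 15350 m; Δz/H = 15350/7140.0 = 2.1499.
P₂ = 176.1 × exp(−2.1499) = 176.1 × 0.11650 = 20.516 hPa.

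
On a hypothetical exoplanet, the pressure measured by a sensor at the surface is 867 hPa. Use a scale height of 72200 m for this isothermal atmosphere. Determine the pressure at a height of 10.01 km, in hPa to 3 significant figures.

Barometric formula: P = P₀ exp(−z/H).
z/H = 10010/72200 = 0.13864; exp(−0.13864) = 0.87054.
P = 867 × 0.87054 = 754.76 hPa.

P ≈ 755 hPa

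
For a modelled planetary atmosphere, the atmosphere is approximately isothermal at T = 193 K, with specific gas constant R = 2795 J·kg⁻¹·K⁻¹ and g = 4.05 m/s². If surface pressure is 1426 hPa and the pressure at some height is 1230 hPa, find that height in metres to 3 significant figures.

z ≈ 19700 m

Scale height: H = RT/g = 2795 × 193 / 4.05 = 133190 m.
Invert the barometric formula: z = H ln(P₀/P).
P₀/P = 1426/1230 = 1.1593; ln(1.1593) = 0.14782.
z = 133190 × 0.14782 = 19688 m.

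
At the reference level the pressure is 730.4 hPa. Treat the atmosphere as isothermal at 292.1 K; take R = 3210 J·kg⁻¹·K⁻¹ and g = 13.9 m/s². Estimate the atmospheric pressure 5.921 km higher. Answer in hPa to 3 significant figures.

Scale height: H = RT/g = 3210 × 292.1 / 13.9 = 67456 m.
Barometric formula: P = P₀ exp(−z/H).
z/H = 5921.0/67456 = 0.087776; exp(−0.087776) = 0.91597.
P = 730.4 × 0.91597 = 669.02 hPa.

P ≈ 669 hPa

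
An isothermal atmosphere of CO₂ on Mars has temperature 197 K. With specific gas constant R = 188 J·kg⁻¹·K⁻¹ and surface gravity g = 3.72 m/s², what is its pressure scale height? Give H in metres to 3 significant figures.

H ≈ 9960 m

The scale height of an isothermal atmosphere is H = RT/g.
H = 188 × 197 / 3.72 = 37036/3.72 = 9955.9 m.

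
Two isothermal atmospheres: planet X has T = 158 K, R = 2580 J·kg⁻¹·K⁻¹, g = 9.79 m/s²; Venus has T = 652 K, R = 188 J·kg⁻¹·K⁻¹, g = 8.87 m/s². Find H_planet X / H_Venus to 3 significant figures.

H = RT/g for each body.
H_planet X = 2580 × 158 / 9.79 = 41638 m.
H_Venus = 188 × 652 / 8.87 = 13819 m.
H_planet X/H_Venus = 41638/13819 = 3.0131.

H_planet X/H_Venus ≈ 3.01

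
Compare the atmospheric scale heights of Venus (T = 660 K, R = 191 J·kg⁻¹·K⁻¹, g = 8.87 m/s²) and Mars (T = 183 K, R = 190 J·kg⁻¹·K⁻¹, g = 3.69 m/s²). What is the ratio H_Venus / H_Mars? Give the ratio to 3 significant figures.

H = RT/g for each body.
H_Venus = 191 × 660 / 8.87 = 14212 m.
H_Mars = 190 × 183 / 3.69 = 9422.8 m.
H_Venus/H_Mars = 14212/9422.8 = 1.5083.

H_Venus/H_Mars ≈ 1.51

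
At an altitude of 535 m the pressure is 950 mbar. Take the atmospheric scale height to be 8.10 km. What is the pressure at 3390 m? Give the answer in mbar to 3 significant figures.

P ≈ 668 mbar

Between two levels, P₂ = P₁ exp(−Δz/H) with Δz = z₂ − z₁.
Δz = 3390.0 − 535.00 = 2855.0 m; Δz/H = 2855.0/8100.0 = 0.35247.
P₂ = 950 × exp(−0.35247) = 950 × 0.70295 = 667.80 mbar.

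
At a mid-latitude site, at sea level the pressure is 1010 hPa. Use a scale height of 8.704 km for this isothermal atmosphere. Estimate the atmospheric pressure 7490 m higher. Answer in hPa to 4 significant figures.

Barometric formula: P = P₀ exp(−z/H).
z/H = 7490.0/8704.0 = 0.86052; exp(−0.86052) = 0.42294.
P = 1010 × 0.42294 = 427.17 hPa.

P ≈ 427.2 hPa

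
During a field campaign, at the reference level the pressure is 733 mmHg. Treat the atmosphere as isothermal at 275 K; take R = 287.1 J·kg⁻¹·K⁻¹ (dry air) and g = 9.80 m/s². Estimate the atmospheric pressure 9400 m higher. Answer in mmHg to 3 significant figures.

P ≈ 228 mmHg

Scale height: H = RT/g = 287.1 × 275 / 9.80 = 8056.4 m.
Barometric formula: P = P₀ exp(−z/H).
z/H = 9400.0/8056.4 = 1.1668; exp(−1.1668) = 0.31136.
P = 733 × 0.31136 = 228.23 mmHg.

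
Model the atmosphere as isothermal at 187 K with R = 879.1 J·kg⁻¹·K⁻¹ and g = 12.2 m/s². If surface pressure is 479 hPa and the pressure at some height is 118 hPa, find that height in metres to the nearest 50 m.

Scale height: H = RT/g = 879.1 × 187 / 12.2 = 13475 m.
Invert the barometric formula: z = H ln(P₀/P).
P₀/P = 479/118 = 4.0593; ln(4.0593) = 1.4010.
z = 13475 × 1.4010 = 18878 m.

z ≈ 18900 m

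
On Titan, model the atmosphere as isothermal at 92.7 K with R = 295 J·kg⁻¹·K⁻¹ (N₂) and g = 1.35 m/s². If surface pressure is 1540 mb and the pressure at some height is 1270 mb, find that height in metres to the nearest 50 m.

z ≈ 3900 m

Scale height: H = RT/g = 295 × 92.7 / 1.35 = 20257 m.
Invert the barometric formula: z = H ln(P₀/P).
P₀/P = 1540/1270 = 1.2126; ln(1.2126) = 0.19277.
z = 20257 × 0.19277 = 3904.9 m.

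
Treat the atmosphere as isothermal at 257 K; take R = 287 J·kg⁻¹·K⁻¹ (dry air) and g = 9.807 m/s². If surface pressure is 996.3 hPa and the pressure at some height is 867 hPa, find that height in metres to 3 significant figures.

z ≈ 1050 m

Scale height: H = RT/g = 287 × 257 / 9.807 = 7521.1 m.
Invert the barometric formula: z = H ln(P₀/P).
P₀/P = 996.3/867 = 1.1491; ln(1.1491) = 0.13898.
z = 7521.1 × 0.13898 = 1045.3 m.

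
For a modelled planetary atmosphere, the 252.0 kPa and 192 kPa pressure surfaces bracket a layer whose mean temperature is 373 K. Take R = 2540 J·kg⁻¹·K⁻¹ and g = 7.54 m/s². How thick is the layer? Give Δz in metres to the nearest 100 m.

Δz ≈ 34200 m

Hypsometric equation: Δz = (R T̄/g) ln(P₁/P₂).
R T̄/g = 2540 × 373 / 7.54 = 125650 m.
ln(252.0/192) = ln(1.3125) = 0.27193.
Δz = 125650 × 0.27193 = 34168 m.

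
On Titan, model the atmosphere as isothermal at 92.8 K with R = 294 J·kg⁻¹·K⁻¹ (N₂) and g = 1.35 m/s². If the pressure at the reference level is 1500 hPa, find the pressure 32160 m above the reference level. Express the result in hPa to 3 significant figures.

Scale height: H = RT/g = 294 × 92.8 / 1.35 = 20210 m.
Barometric formula: P = P₀ exp(−z/H).
z/H = 32160/20210 = 1.5913; exp(−1.5913) = 0.20366.
P = 1500 × 0.20366 = 305.49 hPa.

P ≈ 305 hPa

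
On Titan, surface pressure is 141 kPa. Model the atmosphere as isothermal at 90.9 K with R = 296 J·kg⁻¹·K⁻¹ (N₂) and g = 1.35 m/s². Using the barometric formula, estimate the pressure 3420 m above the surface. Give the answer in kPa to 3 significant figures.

P ≈ 119 kPa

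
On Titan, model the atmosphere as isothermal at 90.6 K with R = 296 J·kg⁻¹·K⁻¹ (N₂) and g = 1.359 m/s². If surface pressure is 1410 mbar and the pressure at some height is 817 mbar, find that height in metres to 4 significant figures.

Scale height: H = RT/g = 296 × 90.6 / 1.359 = 19733 m.
Invert the barometric formula: z = H ln(P₀/P).
P₀/P = 1410/817 = 1.7258; ln(1.7258) = 0.54569.
z = 19733 × 0.54569 = 10768 m.

z ≈ 10770 m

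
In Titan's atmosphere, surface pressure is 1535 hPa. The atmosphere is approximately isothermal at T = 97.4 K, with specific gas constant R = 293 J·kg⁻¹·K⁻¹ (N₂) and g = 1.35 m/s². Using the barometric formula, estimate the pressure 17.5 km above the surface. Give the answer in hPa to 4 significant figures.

Scale height: H = RT/g = 293 × 97.4 / 1.35 = 21139 m.
Barometric formula: P = P₀ exp(−z/H).
z/H = 17500/21139 = 0.82785; exp(−0.82785) = 0.43699.
P = 1535 × 0.43699 = 670.78 hPa.

P ≈ 670.8 hPa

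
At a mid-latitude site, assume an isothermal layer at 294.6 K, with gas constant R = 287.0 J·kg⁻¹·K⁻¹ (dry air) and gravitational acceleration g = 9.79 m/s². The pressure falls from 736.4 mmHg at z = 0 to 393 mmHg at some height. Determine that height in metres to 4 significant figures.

z ≈ 5423 m

Scale height: H = RT/g = 287.0 × 294.6 / 9.79 = 8636.4 m.
Invert the barometric formula: z = H ln(P₀/P).
P₀/P = 736.4/393 = 1.8738; ln(1.8738) = 0.62797.
z = 8636.4 × 0.62797 = 5423.4 m.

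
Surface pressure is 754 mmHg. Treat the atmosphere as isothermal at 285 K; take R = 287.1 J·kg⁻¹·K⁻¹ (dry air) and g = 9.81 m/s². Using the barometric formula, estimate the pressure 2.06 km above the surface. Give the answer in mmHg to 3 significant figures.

P ≈ 589 mmHg

Scale height: H = RT/g = 287.1 × 285 / 9.81 = 8340.8 m.
Barometric formula: P = P₀ exp(−z/H).
z/H = 2060.0/8340.8 = 0.24698; exp(−0.24698) = 0.78116.
P = 754 × 0.78116 = 588.99 mmHg.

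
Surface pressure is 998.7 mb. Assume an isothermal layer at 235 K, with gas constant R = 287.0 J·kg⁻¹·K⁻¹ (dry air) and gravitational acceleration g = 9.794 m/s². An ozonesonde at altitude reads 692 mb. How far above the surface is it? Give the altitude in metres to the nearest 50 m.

z ≈ 2550 m

Scale height: H = RT/g = 287.0 × 235 / 9.794 = 6886.4 m.
Invert the barometric formula: z = H ln(P₀/P).
P₀/P = 998.7/692 = 1.4432; ln(1.4432) = 0.36686.
z = 6886.4 × 0.36686 = 2526.3 m.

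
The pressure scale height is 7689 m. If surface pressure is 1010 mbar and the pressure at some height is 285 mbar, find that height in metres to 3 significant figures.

Invert the barometric formula: z = H ln(P₀/P).
P₀/P = 1010/285 = 3.5439; ln(3.5439) = 1.2652.
z = 7689.0 × 1.2652 = 9728.1 m.

z ≈ 9730 m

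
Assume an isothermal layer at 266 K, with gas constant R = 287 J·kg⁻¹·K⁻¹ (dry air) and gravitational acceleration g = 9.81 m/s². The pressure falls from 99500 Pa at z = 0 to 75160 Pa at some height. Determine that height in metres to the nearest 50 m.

Scale height: H = RT/g = 287 × 266 / 9.81 = 7782.1 m.
Invert the barometric formula: z = H ln(P₀/P).
P₀/P = 99500/75160 = 1.3238; ln(1.3238) = 0.28051.
z = 7782.1 × 0.28051 = 2183.0 m.

z ≈ 2200 m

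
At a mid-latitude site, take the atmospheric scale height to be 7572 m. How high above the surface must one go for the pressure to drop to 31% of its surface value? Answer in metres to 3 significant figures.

z ≈ 8870 m

Set P/P₀ = exp(−z/H) = 0.31, so z = −H ln(0.31).
−ln(0.31) = 1.1712; z = 7572.0 × 1.1712 = 8868.3 m.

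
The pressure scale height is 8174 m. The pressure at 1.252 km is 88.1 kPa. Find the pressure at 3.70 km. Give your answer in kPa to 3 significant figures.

P ≈ 65.3 kPa

Between two levels, P₂ = P₁ exp(−Δz/H) with Δz = z₂ − z₁.
Δz = 3700.0 − 1252.0 = 2448.0 m; Δz/H = 2448.0/8174.0 = 0.29949.
P₂ = 88.1 × exp(−0.29949) = 88.1 × 0.74120 = 65.300 kPa.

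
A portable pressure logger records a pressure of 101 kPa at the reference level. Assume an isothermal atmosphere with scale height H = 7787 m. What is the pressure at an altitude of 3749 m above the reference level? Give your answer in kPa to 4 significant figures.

P ≈ 62.41 kPa

Barometric formula: P = P₀ exp(−z/H).
z/H = 3749.0/7787.0 = 0.48144; exp(−0.48144) = 0.61789.
P = 101 × 0.61789 = 62.407 kPa.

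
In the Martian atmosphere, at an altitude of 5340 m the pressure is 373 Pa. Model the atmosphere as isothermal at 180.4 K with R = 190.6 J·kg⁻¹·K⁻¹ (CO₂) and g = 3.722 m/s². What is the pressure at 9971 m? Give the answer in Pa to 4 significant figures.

P ≈ 225.9 Pa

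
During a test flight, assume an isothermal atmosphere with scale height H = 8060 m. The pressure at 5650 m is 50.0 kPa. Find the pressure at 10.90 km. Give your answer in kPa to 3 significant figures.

Between two levels, P₂ = P₁ exp(−Δz/H) with Δz = z₂ − z₁.
Δz = 10900 − 5650.0 = 5250.0 m; Δz/H = 5250.0/8060.0 = 0.65136.
P₂ = 50.0 × exp(−0.65136) = 50.0 × 0.52134 = 26.067 kPa.

P ≈ 26.1 kPa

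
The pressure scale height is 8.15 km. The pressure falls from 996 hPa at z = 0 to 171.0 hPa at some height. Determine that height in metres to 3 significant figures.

Invert the barometric formula: z = H ln(P₀/P).
P₀/P = 996/171.0 = 5.8246; ln(5.8246) = 1.7621.
z = 8150.0 × 1.7621 = 14361 m.

z ≈ 14400 m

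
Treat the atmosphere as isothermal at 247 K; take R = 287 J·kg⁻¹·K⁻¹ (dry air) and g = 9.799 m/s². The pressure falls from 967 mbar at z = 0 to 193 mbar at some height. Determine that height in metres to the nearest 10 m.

z ≈ 11660 m

Scale height: H = RT/g = 287 × 247 / 9.799 = 7234.3 m.
Invert the barometric formula: z = H ln(P₀/P).
P₀/P = 967/193 = 5.0104; ln(5.0104) = 1.6115.
z = 7234.3 × 1.6115 = 11658 m.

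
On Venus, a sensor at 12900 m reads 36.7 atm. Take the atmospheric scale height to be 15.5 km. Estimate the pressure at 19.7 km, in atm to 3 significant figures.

Between two levels, P₂ = P₁ exp(−Δz/H) with Δz = z₂ − z₁.
Δz = 19700 − 12900 = 6800.0 m; Δz/H = 6800.0/15500 = 0.43871.
P₂ = 36.7 × exp(−0.43871) = 36.7 × 0.64487 = 23.667 atm.

P ≈ 23.7 atm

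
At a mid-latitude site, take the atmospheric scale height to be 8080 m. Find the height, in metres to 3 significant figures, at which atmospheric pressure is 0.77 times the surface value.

Set P/P₀ = exp(−z/H) = 0.77, so z = −H ln(0.77).
−ln(0.77) = 0.26136; z = 8080.0 × 0.26136 = 2111.8 m.

z ≈ 2110 m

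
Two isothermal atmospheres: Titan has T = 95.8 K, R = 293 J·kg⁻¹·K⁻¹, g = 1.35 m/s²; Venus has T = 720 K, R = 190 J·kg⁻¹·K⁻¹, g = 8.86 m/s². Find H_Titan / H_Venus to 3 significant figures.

H_Titan/H_Venus ≈ 1.35

H = RT/g for each body.
H_Titan = 293 × 95.8 / 1.35 = 20792 m.
H_Venus = 190 × 720 / 8.86 = 15440 m.
H_Titan/H_Venus = 20792/15440 = 1.3466.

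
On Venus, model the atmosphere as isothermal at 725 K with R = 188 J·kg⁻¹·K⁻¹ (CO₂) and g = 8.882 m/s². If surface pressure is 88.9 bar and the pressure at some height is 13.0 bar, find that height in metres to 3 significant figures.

Scale height: H = RT/g = 188 × 725 / 8.882 = 15346 m.
Invert the barometric formula: z = H ln(P₀/P).
P₀/P = 88.9/13.0 = 6.8385; ln(6.8385) = 1.9226.
z = 15346 × 1.9226 = 29504 m.

z ≈ 29500 m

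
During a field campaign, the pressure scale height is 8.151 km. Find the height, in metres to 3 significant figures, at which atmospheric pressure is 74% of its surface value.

Set P/P₀ = exp(−z/H) = 0.74, so z = −H ln(0.74).
−ln(0.74) = 0.30111; z = 8151.0 × 0.30111 = 2454.3 m.

z ≈ 2450 m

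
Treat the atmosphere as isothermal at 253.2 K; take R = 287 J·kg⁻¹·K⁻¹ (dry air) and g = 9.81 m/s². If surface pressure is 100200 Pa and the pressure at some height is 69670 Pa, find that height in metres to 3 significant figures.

z ≈ 2690 m

Scale height: H = RT/g = 287 × 253.2 / 9.81 = 7407.6 m.
Invert the barometric formula: z = H ln(P₀/P).
P₀/P = 100200/69670 = 1.4382; ln(1.4382) = 0.36339.
z = 7407.6 × 0.36339 = 2691.8 m.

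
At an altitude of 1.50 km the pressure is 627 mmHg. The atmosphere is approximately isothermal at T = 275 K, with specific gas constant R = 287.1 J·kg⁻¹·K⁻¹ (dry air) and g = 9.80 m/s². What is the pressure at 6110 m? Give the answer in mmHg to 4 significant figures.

Scale height: H = RT/g = 287.1 × 275 / 9.80 = 8056.4 m.
Between two levels, P₂ = P₁ exp(−Δz/H) with Δz = z₂ − z₁.
Δz = 6110.0 − 1500.0 = 4610.0 m; Δz/H = 4610.0/8056.4 = 0.57222.
P₂ = 627 × exp(−0.57222) = 627 × 0.56427 = 353.80 mmHg.

P ≈ 353.8 mmHg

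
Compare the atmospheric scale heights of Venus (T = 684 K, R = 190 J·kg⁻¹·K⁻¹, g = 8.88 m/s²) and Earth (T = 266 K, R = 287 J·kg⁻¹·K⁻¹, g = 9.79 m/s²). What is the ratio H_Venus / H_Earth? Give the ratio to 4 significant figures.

H = RT/g for each body.
H_Venus = 190 × 684 / 8.88 = 14635 m.
H_Earth = 287 × 266 / 9.79 = 7798.0 m.
H_Venus/H_Earth = 14635/7798.0 = 1.8768.

H_Venus/H_Earth ≈ 1.877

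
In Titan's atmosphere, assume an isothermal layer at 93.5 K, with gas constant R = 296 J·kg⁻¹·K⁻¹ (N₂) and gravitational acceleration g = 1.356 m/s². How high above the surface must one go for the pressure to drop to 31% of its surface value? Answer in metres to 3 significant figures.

z ≈ 23900 m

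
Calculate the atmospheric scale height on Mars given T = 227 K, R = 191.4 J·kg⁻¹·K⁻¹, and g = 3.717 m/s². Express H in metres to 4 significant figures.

The scale height of an isothermal atmosphere is H = RT/g.
H = 191.4 × 227 / 3.717 = 43448/3.717 = 11689 m.

H ≈ 11690 m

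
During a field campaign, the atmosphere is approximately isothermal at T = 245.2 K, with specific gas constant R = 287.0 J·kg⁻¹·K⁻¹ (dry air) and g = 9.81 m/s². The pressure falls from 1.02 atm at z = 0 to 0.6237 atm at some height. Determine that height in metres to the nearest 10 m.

z ≈ 3530 m

Scale height: H = RT/g = 287.0 × 245.2 / 9.81 = 7173.5 m.
Invert the barometric formula: z = H ln(P₀/P).
P₀/P = 1.02/0.6237 = 1.6354; ln(1.6354) = 0.49189.
z = 7173.5 × 0.49189 = 3528.6 m.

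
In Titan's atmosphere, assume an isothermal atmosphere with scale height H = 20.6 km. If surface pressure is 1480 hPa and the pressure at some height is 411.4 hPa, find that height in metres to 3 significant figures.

z ≈ 26400 m

Invert the barometric formula: z = H ln(P₀/P).
P₀/P = 1480/411.4 = 3.5975; ln(3.5975) = 1.2802.
z = 20600 × 1.2802 = 26372 m.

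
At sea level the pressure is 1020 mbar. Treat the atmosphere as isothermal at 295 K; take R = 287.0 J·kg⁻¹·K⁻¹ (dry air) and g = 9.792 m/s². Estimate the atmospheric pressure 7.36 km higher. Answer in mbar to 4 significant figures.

Scale height: H = RT/g = 287.0 × 295 / 9.792 = 8646.3 m.
Barometric formula: P = P₀ exp(−z/H).
z/H = 7360.0/8646.3 = 0.85123; exp(−0.85123) = 0.42689.
P = 1020 × 0.42689 = 435.43 mbar.

P ≈ 435.4 mbar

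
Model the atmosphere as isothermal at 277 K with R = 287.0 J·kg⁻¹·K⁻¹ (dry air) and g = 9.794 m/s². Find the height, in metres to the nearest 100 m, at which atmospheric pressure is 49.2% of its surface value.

z ≈ 5800 m

Scale height: H = RT/g = 287.0 × 277 / 9.794 = 8117.1 m.
Set P/P₀ = exp(−z/H) = 0.492, so z = −H ln(0.492).
−ln(0.492) = 0.70928; z = 8117.1 × 0.70928 = 5757.3 m.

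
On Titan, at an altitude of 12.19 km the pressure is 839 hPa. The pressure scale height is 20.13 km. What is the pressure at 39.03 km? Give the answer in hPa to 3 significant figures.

Between two levels, P₂ = P₁ exp(−Δz/H) with Δz = z₂ − z₁.
Δz = 39030 − 12190 = 26840 m; Δz/H = 26840/20130 = 1.3333.
P₂ = 839 × exp(−1.3333) = 839 × 0.26361 = 221.17 hPa.

P ≈ 221 hPa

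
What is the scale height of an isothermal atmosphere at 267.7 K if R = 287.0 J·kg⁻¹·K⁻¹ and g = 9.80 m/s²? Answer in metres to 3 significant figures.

The scale height of an isothermal atmosphere is H = RT/g.
H = 287.0 × 267.7 / 9.80 = 76830/9.80 = 7839.8 m.

H ≈ 7840 m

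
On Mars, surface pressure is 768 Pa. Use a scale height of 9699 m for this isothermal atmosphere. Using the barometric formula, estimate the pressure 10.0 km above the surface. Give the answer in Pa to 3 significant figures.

Barometric formula: P = P₀ exp(−z/H).
z/H = 10000/9699.0 = 1.0310; exp(−1.0310) = 0.35665.
P = 768 × 0.35665 = 273.91 Pa.

P ≈ 274 Pa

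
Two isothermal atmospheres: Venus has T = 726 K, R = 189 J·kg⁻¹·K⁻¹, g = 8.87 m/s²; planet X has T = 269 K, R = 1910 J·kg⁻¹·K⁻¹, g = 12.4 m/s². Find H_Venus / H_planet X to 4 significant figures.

H_Venus/H_planet X ≈ 0.3733

H = RT/g for each body.
H_Venus = 189 × 726 / 8.87 = 15469 m.
H_planet X = 1910 × 269 / 12.4 = 41435 m.
H_Venus/H_planet X = 15469/41435 = 0.37333.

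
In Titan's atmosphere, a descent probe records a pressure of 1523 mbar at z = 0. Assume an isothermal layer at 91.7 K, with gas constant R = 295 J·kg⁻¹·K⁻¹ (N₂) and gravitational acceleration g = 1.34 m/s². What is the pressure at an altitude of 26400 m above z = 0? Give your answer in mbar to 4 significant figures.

Scale height: H = RT/g = 295 × 91.7 / 1.34 = 20188 m.
Barometric formula: P = P₀ exp(−z/H).
z/H = 26400/20188 = 1.3077; exp(−1.3077) = 0.27044.
P = 1523 × 0.27044 = 411.88 mbar.

P ≈ 411.9 mbar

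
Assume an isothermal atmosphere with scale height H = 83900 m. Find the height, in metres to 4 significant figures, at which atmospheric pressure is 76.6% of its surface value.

z ≈ 22370 m

Set P/P₀ = exp(−z/H) = 0.766, so z = −H ln(0.766).
−ln(0.766) = 0.26657; z = 83900 × 0.26657 = 22365 m.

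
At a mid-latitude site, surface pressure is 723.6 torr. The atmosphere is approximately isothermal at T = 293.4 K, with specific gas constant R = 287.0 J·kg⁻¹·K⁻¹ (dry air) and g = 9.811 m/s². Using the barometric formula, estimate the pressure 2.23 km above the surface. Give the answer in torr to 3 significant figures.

Scale height: H = RT/g = 287.0 × 293.4 / 9.811 = 8582.8 m.
Barometric formula: P = P₀ exp(−z/H).
z/H = 2230.0/8582.8 = 0.25982; exp(−0.25982) = 0.77119.
P = 723.6 × 0.77119 = 558.03 torr.

P ≈ 558 torr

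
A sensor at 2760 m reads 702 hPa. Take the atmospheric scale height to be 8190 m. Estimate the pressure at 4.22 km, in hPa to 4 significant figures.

Between two levels, P₂ = P₁ exp(−Δz/H) with Δz = z₂ − z₁.
Δz = 4220.0 − 2760.0 = 1460.0 m; Δz/H = 1460.0/8190.0 = 0.17827.
P₂ = 702 × exp(−0.17827) = 702 × 0.83672 = 587.38 hPa.

P ≈ 587.4 hPa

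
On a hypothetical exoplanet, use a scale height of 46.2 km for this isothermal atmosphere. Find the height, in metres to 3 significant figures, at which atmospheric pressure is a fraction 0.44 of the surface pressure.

z ≈ 37900 m

Set P/P₀ = exp(−z/H) = 0.44, so z = −H ln(0.44).
−ln(0.44) = 0.82098; z = 46200 × 0.82098 = 37929 m.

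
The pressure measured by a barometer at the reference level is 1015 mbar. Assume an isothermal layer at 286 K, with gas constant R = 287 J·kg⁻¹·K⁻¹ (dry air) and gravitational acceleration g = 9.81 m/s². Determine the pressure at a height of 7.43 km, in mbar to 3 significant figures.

P ≈ 418 mbar

Scale height: H = RT/g = 287 × 286 / 9.81 = 8367.2 m.
Barometric formula: P = P₀ exp(−z/H).
z/H = 7430.0/8367.2 = 0.88799; exp(−0.88799) = 0.41148.
P = 1015 × 0.41148 = 417.65 mbar.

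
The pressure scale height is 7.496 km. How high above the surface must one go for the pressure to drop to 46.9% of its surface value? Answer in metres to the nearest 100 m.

Set P/P₀ = exp(−z/H) = 0.469, so z = −H ln(0.469).
−ln(0.469) = 0.75715; z = 7496.0 × 0.75715 = 5675.6 m.

z ≈ 5700 m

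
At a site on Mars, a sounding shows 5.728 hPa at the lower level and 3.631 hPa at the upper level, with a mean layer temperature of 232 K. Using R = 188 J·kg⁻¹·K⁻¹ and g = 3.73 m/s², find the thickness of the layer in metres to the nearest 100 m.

Hypsometric equation: Δz = (R T̄/g) ln(P₁/P₂).
R T̄/g = 188 × 232 / 3.73 = 11693 m.
ln(5.728/3.631) = ln(1.5775) = 0.45584.
Δz = 11693 × 0.45584 = 5330.1 m.

Δz ≈ 5300 m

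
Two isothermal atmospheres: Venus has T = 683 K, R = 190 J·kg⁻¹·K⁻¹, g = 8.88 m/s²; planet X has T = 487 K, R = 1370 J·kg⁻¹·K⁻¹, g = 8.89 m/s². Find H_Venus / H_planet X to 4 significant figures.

H_Venus/H_planet X ≈ 0.1947

H = RT/g for each body.
H_Venus = 190 × 683 / 8.88 = 14614 m.
H_planet X = 1370 × 487 / 8.89 = 75049 m.
H_Venus/H_planet X = 14614/75049 = 0.19473.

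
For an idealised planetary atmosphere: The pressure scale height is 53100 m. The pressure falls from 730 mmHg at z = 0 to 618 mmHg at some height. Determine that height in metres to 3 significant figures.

z ≈ 8840 m

Invert the barometric formula: z = H ln(P₀/P).
P₀/P = 730/618 = 1.1812; ln(1.1812) = 0.16653.
z = 53100 × 0.16653 = 8842.7 m.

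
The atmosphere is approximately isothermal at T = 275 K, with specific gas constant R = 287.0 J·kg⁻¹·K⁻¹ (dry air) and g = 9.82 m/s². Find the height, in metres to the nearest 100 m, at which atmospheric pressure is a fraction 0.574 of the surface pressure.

z ≈ 4500 m

Scale height: H = RT/g = 287.0 × 275 / 9.82 = 8037.2 m.
Set P/P₀ = exp(−z/H) = 0.574, so z = −H ln(0.574).
−ln(0.574) = 0.55513; z = 8037.2 × 0.55513 = 4461.7 m.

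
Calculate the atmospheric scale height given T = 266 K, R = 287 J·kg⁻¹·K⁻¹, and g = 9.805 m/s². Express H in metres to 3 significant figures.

H ≈ 7790 m

The scale height of an isothermal atmosphere is H = RT/g.
H = 287 × 266 / 9.805 = 76342/9.805 = 7786.0 m.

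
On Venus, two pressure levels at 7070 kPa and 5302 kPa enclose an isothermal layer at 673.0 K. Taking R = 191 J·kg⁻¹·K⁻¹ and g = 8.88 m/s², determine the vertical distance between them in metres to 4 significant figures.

Δz ≈ 4166 m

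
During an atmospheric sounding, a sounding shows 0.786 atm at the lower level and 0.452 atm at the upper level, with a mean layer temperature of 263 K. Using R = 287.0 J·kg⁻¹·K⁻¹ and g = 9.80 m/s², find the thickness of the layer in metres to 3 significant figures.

Δz ≈ 4260 m

Hypsometric equation: Δz = (R T̄/g) ln(P₁/P₂).
R T̄/g = 287.0 × 263 / 9.80 = 7702.1 m.
ln(0.786/0.452) = ln(1.7389) = 0.55325.
Δz = 7702.1 × 0.55325 = 4261.2 m.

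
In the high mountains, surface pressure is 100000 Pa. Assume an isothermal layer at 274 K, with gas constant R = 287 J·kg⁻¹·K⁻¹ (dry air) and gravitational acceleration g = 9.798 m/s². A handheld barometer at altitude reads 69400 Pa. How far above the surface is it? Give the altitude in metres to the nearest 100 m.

Scale height: H = RT/g = 287 × 274 / 9.798 = 8025.9 m.
Invert the barometric formula: z = H ln(P₀/P).
P₀/P = 100000/69400 = 1.4409; ln(1.4409) = 0.36527.
z = 8025.9 × 0.36527 = 2931.6 m.

z ≈ 2900 m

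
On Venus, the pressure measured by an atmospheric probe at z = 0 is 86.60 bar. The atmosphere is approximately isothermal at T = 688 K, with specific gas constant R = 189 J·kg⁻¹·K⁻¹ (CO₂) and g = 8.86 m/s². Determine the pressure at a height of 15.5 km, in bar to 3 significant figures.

Scale height: H = RT/g = 189 × 688 / 8.86 = 14676 m.
Barometric formula: P = P₀ exp(−z/H).
z/H = 15500/14676 = 1.0561; exp(−1.0561) = 0.34781.
P = 86.60 × 0.34781 = 30.120 bar.

P ≈ 30.1 bar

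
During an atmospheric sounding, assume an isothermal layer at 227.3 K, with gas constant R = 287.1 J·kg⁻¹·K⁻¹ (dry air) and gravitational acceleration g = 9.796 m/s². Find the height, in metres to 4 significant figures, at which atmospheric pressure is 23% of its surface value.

Scale height: H = RT/g = 287.1 × 227.3 / 9.796 = 6661.7 m.
Set P/P₀ = exp(−z/H) = 0.23, so z = −H ln(0.23).
−ln(0.23) = 1.4697; z = 6661.7 × 1.4697 = 9790.7 m.

z ≈ 9791 m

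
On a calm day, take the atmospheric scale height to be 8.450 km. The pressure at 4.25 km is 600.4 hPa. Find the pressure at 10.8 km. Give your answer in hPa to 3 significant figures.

P ≈ 277 hPa

Between two levels, P₂ = P₁ exp(−Δz/H) with Δz = z₂ − z₁.
Δz = 10800 − 4250.0 = 6550.0 m; Δz/H = 6550.0/8450.0 = 0.77515.
P₂ = 600.4 × exp(−0.77515) = 600.4 × 0.46063 = 276.56 hPa.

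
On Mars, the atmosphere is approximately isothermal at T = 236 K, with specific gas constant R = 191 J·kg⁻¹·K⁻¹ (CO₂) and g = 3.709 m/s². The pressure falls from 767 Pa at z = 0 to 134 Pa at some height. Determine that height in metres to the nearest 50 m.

z ≈ 21200 m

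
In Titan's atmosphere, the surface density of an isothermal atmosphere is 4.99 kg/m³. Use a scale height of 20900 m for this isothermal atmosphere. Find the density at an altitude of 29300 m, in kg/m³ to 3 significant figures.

ρ ≈ 1.23 kg/m³

In an isothermal atmosphere, density decays like pressure: ρ = ρ₀ exp(−z/H).
z/H = 29300/20900 = 1.4019; exp(−1.4019) = 0.24613.
ρ = 4.99 × 0.24613 = 1.2282 kg/m³.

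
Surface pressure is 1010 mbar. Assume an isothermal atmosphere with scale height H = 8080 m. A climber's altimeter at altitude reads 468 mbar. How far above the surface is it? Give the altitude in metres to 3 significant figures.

z ≈ 6220 m

Invert the barometric formula: z = H ln(P₀/P).
P₀/P = 1010/468 = 2.1581; ln(2.1581) = 0.76923.
z = 8080.0 × 0.76923 = 6215.4 m.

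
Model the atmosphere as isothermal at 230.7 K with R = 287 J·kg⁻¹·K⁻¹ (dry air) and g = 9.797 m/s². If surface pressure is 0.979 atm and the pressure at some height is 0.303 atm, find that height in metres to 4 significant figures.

z ≈ 7926 m

Scale height: H = RT/g = 287 × 230.7 / 9.797 = 6758.3 m.
Invert the barometric formula: z = H ln(P₀/P).
P₀/P = 0.979/0.303 = 3.2310; ln(3.2310) = 1.1728.
z = 6758.3 × 1.1728 = 7926.1 m.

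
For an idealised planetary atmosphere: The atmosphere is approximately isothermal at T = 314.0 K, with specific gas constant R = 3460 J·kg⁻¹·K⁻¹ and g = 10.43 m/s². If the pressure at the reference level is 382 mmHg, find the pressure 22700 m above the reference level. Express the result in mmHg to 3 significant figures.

Scale height: H = RT/g = 3460 × 314.0 / 10.43 = 104160 m.
Barometric formula: P = P₀ exp(−z/H).
z/H = 22700/104160 = 0.21793; exp(−0.21793) = 0.80418.
P = 382 × 0.80418 = 307.20 mmHg.

P ≈ 307 mmHg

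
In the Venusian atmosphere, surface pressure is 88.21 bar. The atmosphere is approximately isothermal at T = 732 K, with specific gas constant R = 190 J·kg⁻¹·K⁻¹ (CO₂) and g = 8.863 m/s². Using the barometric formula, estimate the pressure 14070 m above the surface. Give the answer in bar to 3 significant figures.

P ≈ 36.0 bar

Scale height: H = RT/g = 190 × 732 / 8.863 = 15692 m.
Barometric formula: P = P₀ exp(−z/H).
z/H = 14070/15692 = 0.89664; exp(−0.89664) = 0.40794.
P = 88.21 × 0.40794 = 35.984 bar.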